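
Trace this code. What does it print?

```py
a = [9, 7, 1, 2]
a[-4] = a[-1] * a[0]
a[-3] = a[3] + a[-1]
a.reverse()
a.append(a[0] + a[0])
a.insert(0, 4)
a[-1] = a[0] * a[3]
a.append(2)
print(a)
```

a[-4] = a[-1]*a[0] = 2*9 = 18 → [18, 7, 1, 2]
a[-3] = a[3]+a[-1] = 2+2 = 4 → [18, 4, 1, 2]
reverse → [2, 1, 4, 18]
append a[0]+a[0] = 2+2 = 4 → [2, 1, 4, 18, 4]
insert 4 at 0 → [4, 2, 1, 4, 18, 4]
a[-1] = a[0]*a[3] = 4*4 = 16 → [4, 2, 1, 4, 18, 16]
append 2 → [4, 2, 1, 4, 18, 16, 2]

[4, 2, 1, 4, 18, 16, 2]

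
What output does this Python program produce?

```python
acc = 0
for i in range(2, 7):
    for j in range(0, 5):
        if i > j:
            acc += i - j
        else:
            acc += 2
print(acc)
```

66

i=2,j=0: 2>0, acc = 0+2 = 2
i=2,j=1: 2>1, acc = 2+1 = 3
i=2,j=2: not 2>2, acc = 3+2 = 5
i=2,j=3: not 2>3, acc = 5+2 = 7
i=2,j=4: not 2>4, acc = 7+2 = 9
i=3,j=0: 3>0, acc = 9+3 = 12
i=3,j=1: 3>1, acc = 12+2 = 14
i=3,j=2: 3>2, acc = 14+1 = 15
i=3,j=3: not 3>3, acc = 15+2 = 17
i=3,j=4: not 3>4, acc = 17+2 = 19
i=4,j=0: 4>0, acc = 19+4 = 23
i=4,j=1: 4>1, acc = 23+3 = 26
i=4,j=2: 4>2, acc = 26+2 = 28
i=4,j=3: 4>3, acc = 28+1 = 29
i=4,j=4: not 4>4, acc = 29+2 = 31
i=5,j=0: 5>0, acc = 31+5 = 36
i=5,j=1: 5>1, acc = 36+4 = 40
i=5,j=2: 5>2, acc = 40+3 = 43
i=5,j=3: 5>3, acc = 43+2 = 45
i=5,j=4: 5>4, acc = 45+1 = 46
i=6,j=0: 6>0, acc = 46+6 = 52
i=6,j=1: 6>1, acc = 52+5 = 57
i=6,j=2: 6>2, acc = 57+4 = 61
i=6,j=3: 6>3, acc = 61+3 = 64
i=6,j=4: 6>4, acc = 64+2 = 66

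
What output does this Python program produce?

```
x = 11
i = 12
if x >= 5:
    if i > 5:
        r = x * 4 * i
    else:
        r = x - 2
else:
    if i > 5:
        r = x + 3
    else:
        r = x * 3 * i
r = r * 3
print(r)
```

1584

x=11, i=12
x >= 5 is True; i > 5 is True
→ r = x * 4 * i = 528
r = 528*3 = 1584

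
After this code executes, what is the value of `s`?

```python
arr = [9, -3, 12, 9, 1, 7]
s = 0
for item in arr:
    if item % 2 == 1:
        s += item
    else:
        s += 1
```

24

item=9: odd, s = 0+9 = 9
item=-3: odd, s = 9+(-3) = 6
item=12: not odd, s = 6+1 = 7
item=9: odd, s = 7+9 = 16
item=1: odd, s = 16+1 = 17
item=7: odd, s = 17+7 = 24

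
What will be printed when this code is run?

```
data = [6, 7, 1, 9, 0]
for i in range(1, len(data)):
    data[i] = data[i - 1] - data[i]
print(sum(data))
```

-19

i=1: data[1] = 6-7 = -1 → [6, -1, 1, 9, 0]
i=2: data[2] = (-1)-1 = -2 → [6, -1, -2, 9, 0]
i=3: data[3] = (-2)-9 = -11 → [6, -1, -2, -11, 0]
i=4: data[4] = (-11)-0 = -11 → [6, -1, -2, -11, -11]
sum = -19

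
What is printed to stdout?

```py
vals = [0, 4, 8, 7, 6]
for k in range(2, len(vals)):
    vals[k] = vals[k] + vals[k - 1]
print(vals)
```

k=2: vals[2] = 8+4 = 12 → [0, 4, 12, 7, 6]
k=3: vals[3] = 7+12 = 19 → [0, 4, 12, 19, 6]
k=4: vals[4] = 6+19 = 25 → [0, 4, 12, 19, 25]

[0, 4, 12, 19, 25]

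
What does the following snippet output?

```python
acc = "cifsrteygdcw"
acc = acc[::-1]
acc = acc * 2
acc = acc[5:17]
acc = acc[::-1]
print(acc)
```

reverse → 'wcdgyetrsfic'
repeat ×2 → 'wcdgyetrsficwcdgyetrsfic'
slice [5:17] → 'etrsficwcdgy'
reverse → 'ygdcwcifsrte'

ygdcwcifsrte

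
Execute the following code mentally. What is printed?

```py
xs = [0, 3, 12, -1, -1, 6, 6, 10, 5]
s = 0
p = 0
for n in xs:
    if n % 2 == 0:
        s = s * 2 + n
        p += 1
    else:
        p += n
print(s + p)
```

153

n=0: even, s = 0*2+0 = 0; p=1
n=3: not even; p=4
n=12: even, s = 0*2+12 = 12; p=5
n=-1: not even; p=4
n=-1: not even; p=3
n=6: even, s = 12*2+6 = 30; p=4
n=6: even, s = 30*2+6 = 66; p=5
n=10: even, s = 66*2+10 = 142; p=6
n=5: not even; p=11
s+p = 142+11 = 153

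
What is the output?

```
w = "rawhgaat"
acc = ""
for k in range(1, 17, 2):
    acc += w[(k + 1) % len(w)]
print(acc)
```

wgarwgar

k=1: add w[2]='w' → 'w'
k=3: add w[4]='g' → 'wg'
k=5: add w[6]='a' → 'wga'
k=7: add w[0]='r' → 'wgar'
k=9: add w[2]='w' → 'wgarw'
k=11: add w[4]='g' → 'wgarwg'
k=13: add w[6]='a' → 'wgarwga'
k=15: add w[0]='r' → 'wgarwgar'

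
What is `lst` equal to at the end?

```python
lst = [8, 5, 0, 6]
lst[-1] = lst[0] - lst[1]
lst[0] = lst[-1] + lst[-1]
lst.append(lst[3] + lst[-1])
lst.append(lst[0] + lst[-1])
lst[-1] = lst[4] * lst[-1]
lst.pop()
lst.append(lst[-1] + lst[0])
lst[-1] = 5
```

[6, 5, 0, 3, 6, 5]

lst[-1] = lst[0]-lst[1] = 8-5 = 3 → [8, 5, 0, 3]
lst[0] = lst[-1]+lst[-1] = 3+3 = 6 → [6, 5, 0, 3]
append lst[3]+lst[-1] = 3+3 = 6 → [6, 5, 0, 3, 6]
append lst[0]+lst[-1] = 6+6 = 12 → [6, 5, 0, 3, 6, 12]
lst[-1] = lst[4]*lst[-1] = 6*12 = 72 → [6, 5, 0, 3, 6, 72]
pop() removes 72 → [6, 5, 0, 3, 6]
append lst[-1]+lst[0] = 6+6 = 12 → [6, 5, 0, 3, 6, 12]
lst[-1] = 5 → [6, 5, 0, 3, 6, 5]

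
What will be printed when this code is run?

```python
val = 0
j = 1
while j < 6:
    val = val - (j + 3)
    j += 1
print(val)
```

-30

j=1: val = 0-4 = -4
j=2: val = (-4)-5 = -9
j=3: val = (-9)-6 = -15
j=4: val = (-15)-7 = -22
j=5: val = (-22)-8 = -30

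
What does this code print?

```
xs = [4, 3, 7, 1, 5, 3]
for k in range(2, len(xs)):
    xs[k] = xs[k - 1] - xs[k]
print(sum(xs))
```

-25

k=2: xs[2] = 3-7 = -4 → [4, 3, -4, 1, 5, 3]
k=3: xs[3] = (-4)-1 = -5 → [4, 3, -4, -5, 5, 3]
k=4: xs[4] = (-5)-5 = -10 → [4, 3, -4, -5, -10, 3]
k=5: xs[5] = (-10)-3 = -13 → [4, 3, -4, -5, -10, -13]
sum = -25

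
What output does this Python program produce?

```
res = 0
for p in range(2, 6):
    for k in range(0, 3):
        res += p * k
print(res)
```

42

p=2,k=0: res = 0+0 = 0
p=2,k=1: res = 0+2 = 2
p=2,k=2: res = 2+4 = 6
p=3,k=0: res = 6+0 = 6
p=3,k=1: res = 6+3 = 9
p=3,k=2: res = 9+6 = 15
p=4,k=0: res = 15+0 = 15
p=4,k=1: res = 15+4 = 19
p=4,k=2: res = 19+8 = 27
p=5,k=0: res = 27+0 = 27
p=5,k=1: res = 27+5 = 32
p=5,k=2: res = 32+10 = 42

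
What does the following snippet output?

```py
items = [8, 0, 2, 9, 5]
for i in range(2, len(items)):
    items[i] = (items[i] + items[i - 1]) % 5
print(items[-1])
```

1

i=2: items[2] = (2+0)%5 = 2 → [8, 0, 2, 9, 5]
i=3: items[3] = (9+2)%5 = 1 → [8, 0, 2, 1, 5]
i=4: items[4] = (5+1)%5 = 1 → [8, 0, 2, 1, 1]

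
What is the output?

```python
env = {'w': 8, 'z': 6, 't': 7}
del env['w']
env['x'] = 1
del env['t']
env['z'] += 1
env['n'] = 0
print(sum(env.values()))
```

8

del 'w' → {'z': 6, 't': 7}
env['x'] = 1 → {'z': 6, 't': 7, 'x': 1}
del 't' → {'z': 6, 'x': 1}
env['z'] = 6+1 = 7 → {'z': 7, 'x': 1}
env['n'] = 0 → {'z': 7, 'x': 1, 'n': 0}
sum of values = 8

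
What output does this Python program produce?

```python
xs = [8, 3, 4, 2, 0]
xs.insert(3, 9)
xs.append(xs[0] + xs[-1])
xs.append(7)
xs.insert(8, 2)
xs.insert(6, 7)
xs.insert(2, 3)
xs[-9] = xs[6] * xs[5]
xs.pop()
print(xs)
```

[8, 3, 0, 4, 9, 2, 0, 7, 8, 7]

insert 9 at 3 → [8, 3, 4, 9, 2, 0]
append xs[0]+xs[-1] = 8+0 = 8 → [8, 3, 4, 9, 2, 0, 8]
append 7 → [8, 3, 4, 9, 2, 0, 8, 7]
insert 2 at 8 → [8, 3, 4, 9, 2, 0, 8, 7, 2]
insert 7 at 6 → [8, 3, 4, 9, 2, 0, 7, 8, 7, 2]
insert 3 at 2 → [8, 3, 3, 4, 9, 2, 0, 7, 8, 7, 2]
xs[-9] = xs[6]*xs[5] = 0*2 = 0 → [8, 3, 0, 4, 9, 2, 0, 7, 8, 7, 2]
pop() removes 2 → [8, 3, 0, 4, 9, 2, 0, 7, 8, 7]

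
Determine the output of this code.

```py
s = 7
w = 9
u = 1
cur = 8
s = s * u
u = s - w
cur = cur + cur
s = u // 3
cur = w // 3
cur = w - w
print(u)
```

-2

s = 7*1 = 7
u = 7-9 = -2
cur = 8+8 = 16
s = (-2)//3 = -1
cur = 9//3 = 3
cur = 9-9 = 0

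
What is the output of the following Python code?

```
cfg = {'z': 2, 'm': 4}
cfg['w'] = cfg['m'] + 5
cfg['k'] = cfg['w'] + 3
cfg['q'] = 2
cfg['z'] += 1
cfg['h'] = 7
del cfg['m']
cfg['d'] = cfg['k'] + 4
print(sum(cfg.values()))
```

cfg['w'] = cfg['m']+5 = 9 → {'z': 2, 'm': 4, 'w': 9}
cfg['k'] = cfg['w']+3 = 12 → {'z': 2, 'm': 4, 'w': 9, 'k': 12}
cfg['q'] = 2 → {'z': 2, 'm': 4, 'w': 9, 'k': 12, 'q': 2}
cfg['z'] = 2+1 = 3 → {'z': 3, 'm': 4, 'w': 9, 'k': 12, 'q': 2}
cfg['h'] = 7 → {'z': 3, 'm': 4, 'w': 9, 'k': 12, 'q': 2, 'h': 7}
del 'm' → {'z': 3, 'w': 9, 'k': 12, 'q': 2, 'h': 7}
cfg['d'] = cfg['k']+4 = 16 → {'z': 3, 'w': 9, 'k': 12, 'q': 2, 'h': 7, 'd': 16}
sum of values = 49

49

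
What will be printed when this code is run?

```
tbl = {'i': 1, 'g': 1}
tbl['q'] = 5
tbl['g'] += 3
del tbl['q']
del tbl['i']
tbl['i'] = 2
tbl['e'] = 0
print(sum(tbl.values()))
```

6

tbl['q'] = 5 → {'i': 1, 'g': 1, 'q': 5}
tbl['g'] = 1+3 = 4 → {'i': 1, 'g': 4, 'q': 5}
del 'q' → {'i': 1, 'g': 4}
del 'i' → {'g': 4}
tbl['i'] = 2 → {'g': 4, 'i': 2}
tbl['e'] = 0 → {'g': 4, 'i': 2, 'e': 0}
sum of values = 6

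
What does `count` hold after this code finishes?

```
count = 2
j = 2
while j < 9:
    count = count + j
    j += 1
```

37

j=2: count = 2+2 = 4
j=3: count = 4+3 = 7
j=4: count = 7+4 = 11
j=5: count = 11+5 = 16
j=6: count = 16+6 = 22
j=7: count = 22+7 = 29
j=8: count = 29+8 = 37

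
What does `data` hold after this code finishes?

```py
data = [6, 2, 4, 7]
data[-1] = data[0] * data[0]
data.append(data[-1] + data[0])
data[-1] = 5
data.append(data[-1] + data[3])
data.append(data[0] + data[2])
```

[6, 2, 4, 36, 5, 41, 10]

data[-1] = data[0]*data[0] = 6*6 = 36 → [6, 2, 4, 36]
append data[-1]+data[0] = 36+6 = 42 → [6, 2, 4, 36, 42]
data[-1] = 5 → [6, 2, 4, 36, 5]
append data[-1]+data[3] = 5+36 = 41 → [6, 2, 4, 36, 5, 41]
append data[0]+data[2] = 6+4 = 10 → [6, 2, 4, 36, 5, 41, 10]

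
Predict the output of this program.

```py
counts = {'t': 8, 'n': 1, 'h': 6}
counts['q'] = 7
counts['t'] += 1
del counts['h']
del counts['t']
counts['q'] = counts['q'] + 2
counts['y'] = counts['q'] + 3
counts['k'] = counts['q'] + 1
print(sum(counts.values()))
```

32

counts['q'] = 7 → {'t': 8, 'n': 1, 'h': 6, 'q': 7}
counts['t'] = 8+1 = 9 → {'t': 9, 'n': 1, 'h': 6, 'q': 7}
del 'h' → {'t': 9, 'n': 1, 'q': 7}
del 't' → {'n': 1, 'q': 7}
counts['q'] = counts['q']+2 = 9 → {'n': 1, 'q': 9}
counts['y'] = counts['q']+3 = 12 → {'n': 1, 'q': 9, 'y': 12}
counts['k'] = counts['q']+1 = 10 → {'n': 1, 'q': 9, 'y': 12, 'k': 10}
sum of values = 32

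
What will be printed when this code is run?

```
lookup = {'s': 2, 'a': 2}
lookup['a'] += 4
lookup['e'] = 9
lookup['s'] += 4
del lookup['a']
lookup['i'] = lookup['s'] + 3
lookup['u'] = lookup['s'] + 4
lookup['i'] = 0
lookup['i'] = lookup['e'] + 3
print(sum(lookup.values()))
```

37

lookup['a'] = 2+4 = 6 → {'s': 2, 'a': 6}
lookup['e'] = 9 → {'s': 2, 'a': 6, 'e': 9}
lookup['s'] = 2+4 = 6 → {'s': 6, 'a': 6, 'e': 9}
del 'a' → {'s': 6, 'e': 9}
lookup['i'] = lookup['s']+3 = 9 → {'s': 6, 'e': 9, 'i': 9}
lookup['u'] = lookup['s']+4 = 10 → {'s': 6, 'e': 9, 'i': 9, 'u': 10}
lookup['i'] = 0 → {'s': 6, 'e': 9, 'i': 0, 'u': 10}
lookup['i'] = lookup['e']+3 = 12 → {'s': 6, 'e': 9, 'i': 12, 'u': 10}
sum of values = 37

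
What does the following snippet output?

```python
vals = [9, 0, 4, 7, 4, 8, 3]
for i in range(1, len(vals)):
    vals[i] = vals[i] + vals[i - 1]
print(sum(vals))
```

142

i=1: vals[1] = 0+9 = 9 → [9, 9, 4, 7, 4, 8, 3]
i=2: vals[2] = 4+9 = 13 → [9, 9, 13, 7, 4, 8, 3]
i=3: vals[3] = 7+13 = 20 → [9, 9, 13, 20, 4, 8, 3]
i=4: vals[4] = 4+20 = 24 → [9, 9, 13, 20, 24, 8, 3]
i=5: vals[5] = 8+24 = 32 → [9, 9, 13, 20, 24, 32, 3]
i=6: vals[6] = 3+32 = 35 → [9, 9, 13, 20, 24, 32, 35]
sum = 142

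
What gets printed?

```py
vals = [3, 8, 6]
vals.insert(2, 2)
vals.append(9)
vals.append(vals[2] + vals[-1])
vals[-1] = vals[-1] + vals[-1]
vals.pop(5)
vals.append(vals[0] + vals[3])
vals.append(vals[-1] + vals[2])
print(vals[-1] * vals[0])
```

insert 2 at 2 → [3, 8, 2, 6]
append 9 → [3, 8, 2, 6, 9]
append vals[2]+vals[-1] = 2+9 = 11 → [3, 8, 2, 6, 9, 11]
vals[-1] = vals[-1]+vals[-1] = 11+11 = 22 → [3, 8, 2, 6, 9, 22]
pop(5) removes 22 → [3, 8, 2, 6, 9]
append vals[0]+vals[3] = 3+6 = 9 → [3, 8, 2, 6, 9, 9]
append vals[-1]+vals[2] = 9+2 = 11 → [3, 8, 2, 6, 9, 9, 11]
vals[-1]*vals[0] = 11*3 = 33

33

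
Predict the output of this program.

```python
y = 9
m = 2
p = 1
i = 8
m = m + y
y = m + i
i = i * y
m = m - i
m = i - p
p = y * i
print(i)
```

m = 2+9 = 11
y = 11+8 = 19
i = 8*19 = 152
m = 11-152 = -141
m = 152-1 = 151
p = 19*152 = 2888

152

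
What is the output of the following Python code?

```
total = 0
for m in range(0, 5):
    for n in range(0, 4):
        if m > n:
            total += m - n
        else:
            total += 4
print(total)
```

m=0,n=0: not 0>0, total = 0+4 = 4
m=0,n=1: not 0>1, total = 4+4 = 8
m=0,n=2: not 0>2, total = 8+4 = 12
m=0,n=3: not 0>3, total = 12+4 = 16
m=1,n=0: 1>0, total = 16+1 = 17
m=1,n=1: not 1>1, total = 17+4 = 21
m=1,n=2: not 1>2, total = 21+4 = 25
m=1,n=3: not 1>3, total = 25+4 = 29
m=2,n=0: 2>0, total = 29+2 = 31
m=2,n=1: 2>1, total = 31+1 = 32
m=2,n=2: not 2>2, total = 32+4 = 36
m=2,n=3: not 2>3, total = 36+4 = 40
m=3,n=0: 3>0, total = 40+3 = 43
m=3,n=1: 3>1, total = 43+2 = 45
m=3,n=2: 3>2, total = 45+1 = 46
m=3,n=3: not 3>3, total = 46+4 = 50
m=4,n=0: 4>0, total = 50+4 = 54
m=4,n=1: 4>1, total = 54+3 = 57
m=4,n=2: 4>2, total = 57+2 = 59
m=4,n=3: 4>3, total = 59+1 = 60

60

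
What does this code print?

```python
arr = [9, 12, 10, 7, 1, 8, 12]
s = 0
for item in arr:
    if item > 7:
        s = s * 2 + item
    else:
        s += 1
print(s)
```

item=9: >7, s = 0*2+9 = 9
item=12: >7, s = 9*2+12 = 30
item=10: >7, s = 30*2+10 = 70
item=7: not >7, s = 70+1 = 71
item=1: not >7, s = 71+1 = 72
item=8: >7, s = 72*2+8 = 152
item=12: >7, s = 152*2+12 = 316

316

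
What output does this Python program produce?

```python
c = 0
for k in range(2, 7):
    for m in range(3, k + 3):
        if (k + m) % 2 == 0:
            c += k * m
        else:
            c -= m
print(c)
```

215

k=2,m=3: odd sum, c = 0-3 = -3
k=2,m=4: even sum, c = (-3)+8 = 5
k=3,m=3: even sum, c = 5+9 = 14
k=3,m=4: odd sum, c = 14-4 = 10
k=3,m=5: even sum, c = 10+15 = 25
k=4,m=3: odd sum, c = 25-3 = 22
k=4,m=4: even sum, c = 22+16 = 38
k=4,m=5: odd sum, c = 38-5 = 33
k=4,m=6: even sum, c = 33+24 = 57
k=5,m=3: even sum, c = 57+15 = 72
k=5,m=4: odd sum, c = 72-4 = 68
k=5,m=5: even sum, c = 68+25 = 93
k=5,m=6: odd sum, c = 93-6 = 87
k=5,m=7: even sum, c = 87+35 = 122
k=6,m=3: odd sum, c = 122-3 = 119
k=6,m=4: even sum, c = 119+24 = 143
k=6,m=5: odd sum, c = 143-5 = 138
k=6,m=6: even sum, c = 138+36 = 174
k=6,m=7: odd sum, c = 174-7 = 167
k=6,m=8: even sum, c = 167+48 = 215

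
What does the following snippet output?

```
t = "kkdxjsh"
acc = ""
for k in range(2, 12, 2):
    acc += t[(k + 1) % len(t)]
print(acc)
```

xskdj

k=2: add t[3]='x' → 'x'
k=4: add t[5]='s' → 'xs'
k=6: add t[0]='k' → 'xsk'
k=8: add t[2]='d' → 'xskd'
k=10: add t[4]='j' → 'xskdj'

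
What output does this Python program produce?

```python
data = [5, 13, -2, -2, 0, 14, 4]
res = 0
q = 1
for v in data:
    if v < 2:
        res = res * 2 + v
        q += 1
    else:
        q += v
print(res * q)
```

-480

v=5: not <2; q=6
v=13: not <2; q=19
v=-2: <2, res = 0*2+(-2) = -2; q=20
v=-2: <2, res = (-2)*2+(-2) = -6; q=21
v=0: <2, res = (-6)*2+0 = -12; q=22
v=14: not <2; q=36
v=4: not <2; q=40
res*q = (-12)*40 = -480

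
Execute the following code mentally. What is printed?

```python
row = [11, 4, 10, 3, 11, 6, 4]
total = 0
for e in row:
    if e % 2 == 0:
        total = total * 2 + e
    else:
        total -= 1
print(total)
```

e=11: not even, total = 0-1 = -1
e=4: even, total = (-1)*2+4 = 2
e=10: even, total = 2*2+10 = 14
e=3: not even, total = 14-1 = 13
e=11: not even, total = 13-1 = 12
e=6: even, total = 12*2+6 = 30
e=4: even, total = 30*2+4 = 64

64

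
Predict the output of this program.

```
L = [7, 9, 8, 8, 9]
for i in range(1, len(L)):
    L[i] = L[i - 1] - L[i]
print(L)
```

[7, -2, -10, -18, -27]

i=1: L[1] = 7-9 = -2 → [7, -2, 8, 8, 9]
i=2: L[2] = (-2)-8 = -10 → [7, -2, -10, 8, 9]
i=3: L[3] = (-10)-8 = -18 → [7, -2, -10, -18, 9]
i=4: L[4] = (-18)-9 = -27 → [7, -2, -10, -18, -27]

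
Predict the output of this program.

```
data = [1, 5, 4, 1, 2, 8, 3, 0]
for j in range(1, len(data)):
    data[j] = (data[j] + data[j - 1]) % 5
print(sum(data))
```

15

j=1: data[1] = (5+1)%5 = 1 → [1, 1, 4, 1, 2, 8, 3, 0]
j=2: data[2] = (4+1)%5 = 0 → [1, 1, 0, 1, 2, 8, 3, 0]
j=3: data[3] = (1+0)%5 = 1 → [1, 1, 0, 1, 2, 8, 3, 0]
j=4: data[4] = (2+1)%5 = 3 → [1, 1, 0, 1, 3, 8, 3, 0]
j=5: data[5] = (8+3)%5 = 1 → [1, 1, 0, 1, 3, 1, 3, 0]
j=6: data[6] = (3+1)%5 = 4 → [1, 1, 0, 1, 3, 1, 4, 0]
j=7: data[7] = (0+4)%5 = 4 → [1, 1, 0, 1, 3, 1, 4, 4]
sum = 15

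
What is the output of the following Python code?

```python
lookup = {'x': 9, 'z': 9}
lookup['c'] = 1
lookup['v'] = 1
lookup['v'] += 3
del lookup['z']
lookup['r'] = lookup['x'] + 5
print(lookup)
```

{'x': 9, 'c': 1, 'v': 4, 'r': 14}

lookup['c'] = 1 → {'x': 9, 'z': 9, 'c': 1}
lookup['v'] = 1 → {'x': 9, 'z': 9, 'c': 1, 'v': 1}
lookup['v'] = 1+3 = 4 → {'x': 9, 'z': 9, 'c': 1, 'v': 4}
del 'z' → {'x': 9, 'c': 1, 'v': 4}
lookup['r'] = lookup['x']+5 = 14 → {'x': 9, 'c': 1, 'v': 4, 'r': 14}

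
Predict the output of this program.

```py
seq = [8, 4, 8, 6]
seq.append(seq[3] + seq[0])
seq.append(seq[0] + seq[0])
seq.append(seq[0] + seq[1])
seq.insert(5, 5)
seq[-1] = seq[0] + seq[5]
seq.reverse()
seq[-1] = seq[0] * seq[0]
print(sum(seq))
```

append seq[3]+seq[0] = 6+8 = 14 → [8, 4, 8, 6, 14]
append seq[0]+seq[0] = 8+8 = 16 → [8, 4, 8, 6, 14, 16]
append seq[0]+seq[1] = 8+4 = 12 → [8, 4, 8, 6, 14, 16, 12]
insert 5 at 5 → [8, 4, 8, 6, 14, 5, 16, 12]
seq[-1] = seq[0]+seq[5] = 8+5 = 13 → [8, 4, 8, 6, 14, 5, 16, 13]
reverse → [13, 16, 5, 14, 6, 8, 4, 8]
seq[-1] = seq[0]*seq[0] = 13*13 = 169 → [13, 16, 5, 14, 6, 8, 4, 169]
sum = 235

235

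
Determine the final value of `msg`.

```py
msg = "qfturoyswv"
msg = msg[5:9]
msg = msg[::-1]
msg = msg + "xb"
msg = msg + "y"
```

slice [5:9] → 'oysw'
reverse → 'wsyo'
+ 'xb' → 'wsyoxb'
+ 'y' → 'wsyoxby'

'wsyoxby'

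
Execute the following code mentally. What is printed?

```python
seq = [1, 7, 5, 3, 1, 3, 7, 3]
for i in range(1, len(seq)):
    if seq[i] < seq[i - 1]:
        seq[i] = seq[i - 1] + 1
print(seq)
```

i=1: 7>=1, unchanged → [1, 7, 5, 3, 1, 3, 7, 3]
i=2: 5<7, seq[2] = 7+1 = 8 → [1, 7, 8, 3, 1, 3, 7, 3]
i=3: 3<8, seq[3] = 8+1 = 9 → [1, 7, 8, 9, 1, 3, 7, 3]
i=4: 1<9, seq[4] = 9+1 = 10 → [1, 7, 8, 9, 10, 3, 7, 3]
i=5: 3<10, seq[5] = 10+1 = 11 → [1, 7, 8, 9, 10, 11, 7, 3]
i=6: 7<11, seq[6] = 11+1 = 12 → [1, 7, 8, 9, 10, 11, 12, 3]
i=7: 3<12, seq[7] = 12+1 = 13 → [1, 7, 8, 9, 10, 11, 12, 13]

[1, 7, 8, 9, 10, 11, 12, 13]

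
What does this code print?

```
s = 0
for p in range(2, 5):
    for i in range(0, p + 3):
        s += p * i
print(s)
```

p=2,i=0: s = 0+0 = 0
p=2,i=1: s = 0+2 = 2
p=2,i=2: s = 2+4 = 6
p=2,i=3: s = 6+6 = 12
p=2,i=4: s = 12+8 = 20
p=3,i=0: s = 20+0 = 20
p=3,i=1: s = 20+3 = 23
p=3,i=2: s = 23+6 = 29
p=3,i=3: s = 29+9 = 38
p=3,i=4: s = 38+12 = 50
p=3,i=5: s = 50+15 = 65
p=4,i=0: s = 65+0 = 65
p=4,i=1: s = 65+4 = 69
p=4,i=2: s = 69+8 = 77
p=4,i=3: s = 77+12 = 89
p=4,i=4: s = 89+16 = 105
p=4,i=5: s = 105+20 = 125
p=4,i=6: s = 125+24 = 149

149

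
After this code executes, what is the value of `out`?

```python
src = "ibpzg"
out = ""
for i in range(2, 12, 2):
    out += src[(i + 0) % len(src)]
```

i=2: add src[2]='p' → 'p'
i=4: add src[4]='g' → 'pg'
i=6: add src[1]='b' → 'pgb'
i=8: add src[3]='z' → 'pgbz'
i=10: add src[0]='i' → 'pgbzi'

'pgbzi'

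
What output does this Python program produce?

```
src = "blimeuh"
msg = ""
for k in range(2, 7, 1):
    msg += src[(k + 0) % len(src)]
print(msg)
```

k=2: add src[2]='i' → 'i'
k=3: add src[3]='m' → 'im'
k=4: add src[4]='e' → 'ime'
k=5: add src[5]='u' → 'imeu'
k=6: add src[6]='h' → 'imeuh'

imeuh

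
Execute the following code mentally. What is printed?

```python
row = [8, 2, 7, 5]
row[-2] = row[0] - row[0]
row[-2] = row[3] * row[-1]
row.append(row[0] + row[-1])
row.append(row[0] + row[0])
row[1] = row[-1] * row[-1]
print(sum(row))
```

row[-2] = row[0]-row[0] = 8-8 = 0 → [8, 2, 0, 5]
row[-2] = row[3]*row[-1] = 5*5 = 25 → [8, 2, 25, 5]
append row[0]+row[-1] = 8+5 = 13 → [8, 2, 25, 5, 13]
append row[0]+row[0] = 8+8 = 16 → [8, 2, 25, 5, 13, 16]
row[1] = row[-1]*row[-1] = 16*16 = 256 → [8, 256, 25, 5, 13, 16]
sum = 323

323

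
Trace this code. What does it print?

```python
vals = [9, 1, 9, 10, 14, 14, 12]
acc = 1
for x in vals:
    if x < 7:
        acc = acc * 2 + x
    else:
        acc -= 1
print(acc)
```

x=9: not <7, acc = 1-1 = 0
x=1: <7, acc = 0*2+1 = 1
x=9: not <7, acc = 1-1 = 0
x=10: not <7, acc = 0-1 = -1
x=14: not <7, acc = (-1)-1 = -2
x=14: not <7, acc = (-2)-1 = -3
x=12: not <7, acc = (-3)-1 = -4

-4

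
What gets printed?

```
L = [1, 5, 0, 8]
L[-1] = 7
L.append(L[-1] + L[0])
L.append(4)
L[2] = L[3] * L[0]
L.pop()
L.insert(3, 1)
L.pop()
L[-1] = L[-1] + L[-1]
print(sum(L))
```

28

L[-1] = 7 → [1, 5, 0, 7]
append L[-1]+L[0] = 7+1 = 8 → [1, 5, 0, 7, 8]
append 4 → [1, 5, 0, 7, 8, 4]
L[2] = L[3]*L[0] = 7*1 = 7 → [1, 5, 7, 7, 8, 4]
pop() removes 4 → [1, 5, 7, 7, 8]
insert 1 at 3 → [1, 5, 7, 1, 7, 8]
pop() removes 8 → [1, 5, 7, 1, 7]
L[-1] = L[-1]+L[-1] = 7+7 = 14 → [1, 5, 7, 1, 14]
sum = 28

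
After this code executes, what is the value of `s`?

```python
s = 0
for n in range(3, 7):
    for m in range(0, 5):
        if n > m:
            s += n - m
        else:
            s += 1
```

n=3,m=0: 3>0, s = 0+3 = 3
n=3,m=1: 3>1, s = 3+2 = 5
n=3,m=2: 3>2, s = 5+1 = 6
n=3,m=3: not 3>3, s = 6+1 = 7
n=3,m=4: not 3>4, s = 7+1 = 8
n=4,m=0: 4>0, s = 8+4 = 12
n=4,m=1: 4>1, s = 12+3 = 15
n=4,m=2: 4>2, s = 15+2 = 17
n=4,m=3: 4>3, s = 17+1 = 18
n=4,m=4: not 4>4, s = 18+1 = 19
n=5,m=0: 5>0, s = 19+5 = 24
n=5,m=1: 5>1, s = 24+4 = 28
n=5,m=2: 5>2, s = 28+3 = 31
n=5,m=3: 5>3, s = 31+2 = 33
n=5,m=4: 5>4, s = 33+1 = 34
n=6,m=0: 6>0, s = 34+6 = 40
n=6,m=1: 6>1, s = 40+5 = 45
n=6,m=2: 6>2, s = 45+4 = 49
n=6,m=3: 6>3, s = 49+3 = 52
n=6,m=4: 6>4, s = 52+2 = 54

54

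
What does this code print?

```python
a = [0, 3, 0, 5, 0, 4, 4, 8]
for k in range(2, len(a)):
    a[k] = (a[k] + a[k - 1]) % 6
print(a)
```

[0, 3, 3, 2, 2, 0, 4, 0]

k=2: a[2] = (0+3)%6 = 3 → [0, 3, 3, 5, 0, 4, 4, 8]
k=3: a[3] = (5+3)%6 = 2 → [0, 3, 3, 2, 0, 4, 4, 8]
k=4: a[4] = (0+2)%6 = 2 → [0, 3, 3, 2, 2, 4, 4, 8]
k=5: a[5] = (4+2)%6 = 0 → [0, 3, 3, 2, 2, 0, 4, 8]
k=6: a[6] = (4+0)%6 = 4 → [0, 3, 3, 2, 2, 0, 4, 8]
k=7: a[7] = (8+4)%6 = 0 → [0, 3, 3, 2, 2, 0, 4, 0]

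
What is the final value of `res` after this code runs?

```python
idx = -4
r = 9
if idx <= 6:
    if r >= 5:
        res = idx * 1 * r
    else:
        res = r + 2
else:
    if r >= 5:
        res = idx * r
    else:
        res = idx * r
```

-36

idx=-4, r=9
idx <= 6 is True; r >= 5 is True
→ res = idx * 1 * r = -36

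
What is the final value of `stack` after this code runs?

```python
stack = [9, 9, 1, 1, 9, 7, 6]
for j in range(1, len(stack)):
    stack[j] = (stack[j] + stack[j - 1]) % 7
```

j=1: stack[1] = (9+9)%7 = 4 → [9, 4, 1, 1, 9, 7, 6]
j=2: stack[2] = (1+4)%7 = 5 → [9, 4, 5, 1, 9, 7, 6]
j=3: stack[3] = (1+5)%7 = 6 → [9, 4, 5, 6, 9, 7, 6]
j=4: stack[4] = (9+6)%7 = 1 → [9, 4, 5, 6, 1, 7, 6]
j=5: stack[5] = (7+1)%7 = 1 → [9, 4, 5, 6, 1, 1, 6]
j=6: stack[6] = (6+1)%7 = 0 → [9, 4, 5, 6, 1, 1, 0]

[9, 4, 5, 6, 1, 1, 0]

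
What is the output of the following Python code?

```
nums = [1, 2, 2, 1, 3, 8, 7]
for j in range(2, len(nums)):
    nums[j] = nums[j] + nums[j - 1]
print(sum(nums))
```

j=2: nums[2] = 2+2 = 4 → [1, 2, 4, 1, 3, 8, 7]
j=3: nums[3] = 1+4 = 5 → [1, 2, 4, 5, 3, 8, 7]
j=4: nums[4] = 3+5 = 8 → [1, 2, 4, 5, 8, 8, 7]
j=5: nums[5] = 8+8 = 16 → [1, 2, 4, 5, 8, 16, 7]
j=6: nums[6] = 7+16 = 23 → [1, 2, 4, 5, 8, 16, 23]
sum = 59

59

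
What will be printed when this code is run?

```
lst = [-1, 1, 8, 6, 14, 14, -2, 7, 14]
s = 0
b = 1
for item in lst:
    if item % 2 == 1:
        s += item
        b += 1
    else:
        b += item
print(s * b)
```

406

item=-1: odd, s = 0+(-1) = -1; b=2
item=1: odd, s = (-1)+1 = 0; b=3
item=8: not odd; b=11
item=6: not odd; b=17
item=14: not odd; b=31
item=14: not odd; b=45
item=-2: not odd; b=43
item=7: odd, s = 0+7 = 7; b=44
item=14: not odd; b=58
s*b = 7*58 = 406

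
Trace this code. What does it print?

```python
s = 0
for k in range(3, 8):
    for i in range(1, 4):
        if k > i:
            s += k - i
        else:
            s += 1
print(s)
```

k=3,i=1: 3>1, s = 0+2 = 2
k=3,i=2: 3>2, s = 2+1 = 3
k=3,i=3: not 3>3, s = 3+1 = 4
k=4,i=1: 4>1, s = 4+3 = 7
k=4,i=2: 4>2, s = 7+2 = 9
k=4,i=3: 4>3, s = 9+1 = 10
k=5,i=1: 5>1, s = 10+4 = 14
k=5,i=2: 5>2, s = 14+3 = 17
k=5,i=3: 5>3, s = 17+2 = 19
k=6,i=1: 6>1, s = 19+5 = 24
k=6,i=2: 6>2, s = 24+4 = 28
k=6,i=3: 6>3, s = 28+3 = 31
k=7,i=1: 7>1, s = 31+6 = 37
k=7,i=2: 7>2, s = 37+5 = 42
k=7,i=3: 7>3, s = 42+4 = 46

46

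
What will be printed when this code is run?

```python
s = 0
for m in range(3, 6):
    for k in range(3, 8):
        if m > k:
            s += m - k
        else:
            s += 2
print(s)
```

28

m=3,k=3: not 3>3, s = 0+2 = 2
m=3,k=4: not 3>4, s = 2+2 = 4
m=3,k=5: not 3>5, s = 4+2 = 6
m=3,k=6: not 3>6, s = 6+2 = 8
m=3,k=7: not 3>7, s = 8+2 = 10
m=4,k=3: 4>3, s = 10+1 = 11
m=4,k=4: not 4>4, s = 11+2 = 13
m=4,k=5: not 4>5, s = 13+2 = 15
m=4,k=6: not 4>6, s = 15+2 = 17
m=4,k=7: not 4>7, s = 17+2 = 19
m=5,k=3: 5>3, s = 19+2 = 21
m=5,k=4: 5>4, s = 21+1 = 22
m=5,k=5: not 5>5, s = 22+2 = 24
m=5,k=6: not 5>6, s = 24+2 = 26
m=5,k=7: not 5>7, s = 26+2 = 28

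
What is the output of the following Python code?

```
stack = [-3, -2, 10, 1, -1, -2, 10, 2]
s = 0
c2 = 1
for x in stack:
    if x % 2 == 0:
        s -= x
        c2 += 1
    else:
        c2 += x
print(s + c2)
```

-15

x=-3: not even; c2=-2
x=-2: even, s = 0-(-2) = 2; c2=-1
x=10: even, s = 2-10 = -8; c2=0
x=1: not even; c2=1
x=-1: not even; c2=0
x=-2: even, s = (-8)-(-2) = -6; c2=1
x=10: even, s = (-6)-10 = -16; c2=2
x=2: even, s = (-16)-2 = -18; c2=3
s+c2 = (-18)+3 = -15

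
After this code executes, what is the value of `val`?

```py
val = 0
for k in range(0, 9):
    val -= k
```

k=0: val = 0-0 = 0
k=1: val = 0-1 = -1
k=2: val = (-1)-2 = -3
k=3: val = (-3)-3 = -6
k=4: val = (-6)-4 = -10
k=5: val = (-10)-5 = -15
k=6: val = (-15)-6 = -21
k=7: val = (-21)-7 = -28
k=8: val = (-28)-8 = -36

-36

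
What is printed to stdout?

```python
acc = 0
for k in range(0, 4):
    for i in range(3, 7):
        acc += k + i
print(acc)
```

96

k=0,i=3: acc = 0+3 = 3
k=0,i=4: acc = 3+4 = 7
k=0,i=5: acc = 7+5 = 12
k=0,i=6: acc = 12+6 = 18
k=1,i=3: acc = 18+4 = 22
k=1,i=4: acc = 22+5 = 27
k=1,i=5: acc = 27+6 = 33
k=1,i=6: acc = 33+7 = 40
k=2,i=3: acc = 40+5 = 45
k=2,i=4: acc = 45+6 = 51
k=2,i=5: acc = 51+7 = 58
k=2,i=6: acc = 58+8 = 66
k=3,i=3: acc = 66+6 = 72
k=3,i=4: acc = 72+7 = 79
k=3,i=5: acc = 79+8 = 87
k=3,i=6: acc = 87+9 = 96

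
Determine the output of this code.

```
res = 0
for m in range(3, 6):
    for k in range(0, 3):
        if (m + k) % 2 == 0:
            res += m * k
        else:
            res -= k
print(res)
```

m=3,k=0: odd sum, res = 0-0 = 0
m=3,k=1: even sum, res = 0+3 = 3
m=3,k=2: odd sum, res = 3-2 = 1
m=4,k=0: even sum, res = 1+0 = 1
m=4,k=1: odd sum, res = 1-1 = 0
m=4,k=2: even sum, res = 0+8 = 8
m=5,k=0: odd sum, res = 8-0 = 8
m=5,k=1: even sum, res = 8+5 = 13
m=5,k=2: odd sum, res = 13-2 = 11

11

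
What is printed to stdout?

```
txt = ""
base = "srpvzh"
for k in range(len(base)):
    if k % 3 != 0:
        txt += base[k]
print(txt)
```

rpzh

k=0: skip
k=1: add 'r' → 'r'
k=2: add 'p' → 'rp'
k=3: skip
k=4: add 'z' → 'rpz'
k=5: add 'h' → 'rpzh'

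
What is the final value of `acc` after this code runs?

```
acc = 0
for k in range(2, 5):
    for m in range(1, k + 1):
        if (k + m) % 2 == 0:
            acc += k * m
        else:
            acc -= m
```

k=2,m=1: odd sum, acc = 0-1 = -1
k=2,m=2: even sum, acc = (-1)+4 = 3
k=3,m=1: even sum, acc = 3+3 = 6
k=3,m=2: odd sum, acc = 6-2 = 4
k=3,m=3: even sum, acc = 4+9 = 13
k=4,m=1: odd sum, acc = 13-1 = 12
k=4,m=2: even sum, acc = 12+8 = 20
k=4,m=3: odd sum, acc = 20-3 = 17
k=4,m=4: even sum, acc = 17+16 = 33

33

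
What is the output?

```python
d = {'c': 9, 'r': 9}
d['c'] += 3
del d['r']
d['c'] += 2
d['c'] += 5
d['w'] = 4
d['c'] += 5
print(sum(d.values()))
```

d['c'] = 9+3 = 12 → {'c': 12, 'r': 9}
del 'r' → {'c': 12}
d['c'] = 12+2 = 14 → {'c': 14}
d['c'] = 14+5 = 19 → {'c': 19}
d['w'] = 4 → {'c': 19, 'w': 4}
d['c'] = 19+5 = 24 → {'c': 24, 'w': 4}
sum of values = 28

28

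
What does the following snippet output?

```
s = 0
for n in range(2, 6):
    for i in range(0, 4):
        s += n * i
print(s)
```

n=2,i=0: s = 0+0 = 0
n=2,i=1: s = 0+2 = 2
n=2,i=2: s = 2+4 = 6
n=2,i=3: s = 6+6 = 12
n=3,i=0: s = 12+0 = 12
n=3,i=1: s = 12+3 = 15
n=3,i=2: s = 15+6 = 21
n=3,i=3: s = 21+9 = 30
n=4,i=0: s = 30+0 = 30
n=4,i=1: s = 30+4 = 34
n=4,i=2: s = 34+8 = 42
n=4,i=3: s = 42+12 = 54
n=5,i=0: s = 54+0 = 54
n=5,i=1: s = 54+5 = 59
n=5,i=2: s = 59+10 = 69
n=5,i=3: s = 69+15 = 84

84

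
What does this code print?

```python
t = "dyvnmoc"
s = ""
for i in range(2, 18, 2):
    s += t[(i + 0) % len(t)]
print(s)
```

i=2: add t[2]='v' → 'v'
i=4: add t[4]='m' → 'vm'
i=6: add t[6]='c' → 'vmc'
i=8: add t[1]='y' → 'vmcy'
i=10: add t[3]='n' → 'vmcyn'
i=12: add t[5]='o' → 'vmcyno'
i=14: add t[0]='d' → 'vmcynod'
i=16: add t[2]='v' → 'vmcynodv'

vmcynodv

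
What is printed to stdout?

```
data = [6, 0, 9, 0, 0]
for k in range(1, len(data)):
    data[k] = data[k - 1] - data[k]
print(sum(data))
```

3

k=1: data[1] = 6-0 = 6 → [6, 6, 9, 0, 0]
k=2: data[2] = 6-9 = -3 → [6, 6, -3, 0, 0]
k=3: data[3] = (-3)-0 = -3 → [6, 6, -3, -3, 0]
k=4: data[4] = (-3)-0 = -3 → [6, 6, -3, -3, -3]
sum = 3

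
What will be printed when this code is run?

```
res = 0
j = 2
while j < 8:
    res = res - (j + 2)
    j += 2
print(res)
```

-18

j=2: res = 0-4 = -4
j=4: res = (-4)-6 = -10
j=6: res = (-10)-8 = -18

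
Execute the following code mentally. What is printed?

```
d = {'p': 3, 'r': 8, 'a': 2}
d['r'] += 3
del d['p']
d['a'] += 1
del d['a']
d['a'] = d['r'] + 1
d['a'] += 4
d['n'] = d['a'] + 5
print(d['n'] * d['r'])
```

231

d['r'] = 8+3 = 11 → {'p': 3, 'r': 11, 'a': 2}
del 'p' → {'r': 11, 'a': 2}
d['a'] = 2+1 = 3 → {'r': 11, 'a': 3}
del 'a' → {'r': 11}
d['a'] = d['r']+1 = 12 → {'r': 11, 'a': 12}
d['a'] = 12+4 = 16 → {'r': 11, 'a': 16}
d['n'] = d['a']+5 = 21 → {'r': 11, 'a': 16, 'n': 21}
d['n']*d['r'] = 21*11 = 231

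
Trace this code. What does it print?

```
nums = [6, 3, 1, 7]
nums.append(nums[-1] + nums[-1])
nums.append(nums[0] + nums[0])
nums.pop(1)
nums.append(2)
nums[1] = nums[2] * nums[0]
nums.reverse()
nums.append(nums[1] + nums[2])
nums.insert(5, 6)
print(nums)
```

[2, 12, 14, 7, 42, 6, 6, 26]

append nums[-1]+nums[-1] = 7+7 = 14 → [6, 3, 1, 7, 14]
append nums[0]+nums[0] = 6+6 = 12 → [6, 3, 1, 7, 14, 12]
pop(1) removes 3 → [6, 1, 7, 14, 12]
append 2 → [6, 1, 7, 14, 12, 2]
nums[1] = nums[2]*nums[0] = 7*6 = 42 → [6, 42, 7, 14, 12, 2]
reverse → [2, 12, 14, 7, 42, 6]
append nums[1]+nums[2] = 12+14 = 26 → [2, 12, 14, 7, 42, 6, 26]
insert 6 at 5 → [2, 12, 14, 7, 42, 6, 6, 26]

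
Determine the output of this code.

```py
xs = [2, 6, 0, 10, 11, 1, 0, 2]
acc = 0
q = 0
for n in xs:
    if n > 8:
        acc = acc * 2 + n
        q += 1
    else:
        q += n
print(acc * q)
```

403

n=2: not >8; q=2
n=6: not >8; q=8
n=0: not >8; q=8
n=10: >8, acc = 0*2+10 = 10; q=9
n=11: >8, acc = 10*2+11 = 31; q=10
n=1: not >8; q=11
n=0: not >8; q=11
n=2: not >8; q=13
acc*q = 31*13 = 403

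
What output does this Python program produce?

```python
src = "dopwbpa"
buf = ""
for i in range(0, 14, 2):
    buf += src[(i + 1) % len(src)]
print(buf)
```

i=0: add src[1]='o' → 'o'
i=2: add src[3]='w' → 'ow'
i=4: add src[5]='p' → 'owp'
i=6: add src[0]='d' → 'owpd'
i=8: add src[2]='p' → 'owpdp'
i=10: add src[4]='b' → 'owpdpb'
i=12: add src[6]='a' → 'owpdpba'

owpdpba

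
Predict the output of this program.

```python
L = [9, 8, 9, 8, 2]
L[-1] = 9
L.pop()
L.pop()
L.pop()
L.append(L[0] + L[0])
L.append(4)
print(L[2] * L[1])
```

144

L[-1] = 9 → [9, 8, 9, 8, 9]
pop() removes 9 → [9, 8, 9, 8]
pop() removes 8 → [9, 8, 9]
pop() removes 9 → [9, 8]
append L[0]+L[0] = 9+9 = 18 → [9, 8, 18]
append 4 → [9, 8, 18, 4]
L[2]*L[1] = 18*8 = 144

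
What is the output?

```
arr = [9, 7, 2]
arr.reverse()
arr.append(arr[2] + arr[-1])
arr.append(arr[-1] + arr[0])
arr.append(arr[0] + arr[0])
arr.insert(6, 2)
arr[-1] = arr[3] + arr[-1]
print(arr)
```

reverse → [2, 7, 9]
append arr[2]+arr[-1] = 9+9 = 18 → [2, 7, 9, 18]
append arr[-1]+arr[0] = 18+2 = 20 → [2, 7, 9, 18, 20]
append arr[0]+arr[0] = 2+2 = 4 → [2, 7, 9, 18, 20, 4]
insert 2 at 6 → [2, 7, 9, 18, 20, 4, 2]
arr[-1] = arr[3]+arr[-1] = 18+2 = 20 → [2, 7, 9, 18, 20, 4, 20]

[2, 7, 9, 18, 20, 4, 20]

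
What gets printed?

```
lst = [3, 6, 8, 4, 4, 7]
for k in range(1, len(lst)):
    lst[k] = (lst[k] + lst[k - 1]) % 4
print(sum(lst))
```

7

k=1: lst[1] = (6+3)%4 = 1 → [3, 1, 8, 4, 4, 7]
k=2: lst[2] = (8+1)%4 = 1 → [3, 1, 1, 4, 4, 7]
k=3: lst[3] = (4+1)%4 = 1 → [3, 1, 1, 1, 4, 7]
k=4: lst[4] = (4+1)%4 = 1 → [3, 1, 1, 1, 1, 7]
k=5: lst[5] = (7+1)%4 = 0 → [3, 1, 1, 1, 1, 0]
sum = 7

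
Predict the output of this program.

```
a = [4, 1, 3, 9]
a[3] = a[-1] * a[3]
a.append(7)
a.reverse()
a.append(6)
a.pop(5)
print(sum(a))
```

a[3] = a[-1]*a[3] = 9*9 = 81 → [4, 1, 3, 81]
append 7 → [4, 1, 3, 81, 7]
reverse → [7, 81, 3, 1, 4]
append 6 → [7, 81, 3, 1, 4, 6]
pop(5) removes 6 → [7, 81, 3, 1, 4]
sum = 96

96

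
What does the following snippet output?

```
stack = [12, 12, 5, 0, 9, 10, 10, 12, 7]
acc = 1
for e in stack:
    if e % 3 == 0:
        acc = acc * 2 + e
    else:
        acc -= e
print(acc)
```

e=12: %3==0, acc = 1*2+12 = 14
e=12: %3==0, acc = 14*2+12 = 40
e=5: not %3==0, acc = 40-5 = 35
e=0: %3==0, acc = 35*2+0 = 70
e=9: %3==0, acc = 70*2+9 = 149
e=10: not %3==0, acc = 149-10 = 139
e=10: not %3==0, acc = 139-10 = 129
e=12: %3==0, acc = 129*2+12 = 270
e=7: not %3==0, acc = 270-7 = 263

263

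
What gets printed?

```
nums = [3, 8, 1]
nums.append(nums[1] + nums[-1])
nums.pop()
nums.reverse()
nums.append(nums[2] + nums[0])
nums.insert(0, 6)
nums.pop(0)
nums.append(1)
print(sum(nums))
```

append nums[1]+nums[-1] = 8+1 = 9 → [3, 8, 1, 9]
pop() removes 9 → [3, 8, 1]
reverse → [1, 8, 3]
append nums[2]+nums[0] = 3+1 = 4 → [1, 8, 3, 4]
insert 6 at 0 → [6, 1, 8, 3, 4]
pop(0) removes 6 → [1, 8, 3, 4]
append 1 → [1, 8, 3, 4, 1]
sum = 17

17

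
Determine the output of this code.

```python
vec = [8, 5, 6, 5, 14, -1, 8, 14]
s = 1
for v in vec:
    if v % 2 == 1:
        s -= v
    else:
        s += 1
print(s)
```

v=8: not odd, s = 1+1 = 2
v=5: odd, s = 2-5 = -3
v=6: not odd, s = (-3)+1 = -2
v=5: odd, s = (-2)-5 = -7
v=14: not odd, s = (-7)+1 = -6
v=-1: odd, s = (-6)-(-1) = -5
v=8: not odd, s = (-5)+1 = -4
v=14: not odd, s = (-4)+1 = -3

-3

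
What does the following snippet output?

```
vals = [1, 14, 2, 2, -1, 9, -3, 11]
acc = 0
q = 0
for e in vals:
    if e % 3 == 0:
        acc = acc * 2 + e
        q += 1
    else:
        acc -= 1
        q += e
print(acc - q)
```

e=1: not %3==0, acc = 0-1 = -1; q=1
e=14: not %3==0, acc = (-1)-1 = -2; q=15
e=2: not %3==0, acc = (-2)-1 = -3; q=17
e=2: not %3==0, acc = (-3)-1 = -4; q=19
e=-1: not %3==0, acc = (-4)-1 = -5; q=18
e=9: %3==0, acc = (-5)*2+9 = -1; q=19
e=-3: %3==0, acc = (-1)*2+(-3) = -5; q=20
e=11: not %3==0, acc = (-5)-1 = -6; q=31
acc-q = (-6)-31 = -37

-37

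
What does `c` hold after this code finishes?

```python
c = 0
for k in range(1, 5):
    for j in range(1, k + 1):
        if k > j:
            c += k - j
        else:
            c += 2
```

18

k=1,j=1: not 1>1, c = 0+2 = 2
k=2,j=1: 2>1, c = 2+1 = 3
k=2,j=2: not 2>2, c = 3+2 = 5
k=3,j=1: 3>1, c = 5+2 = 7
k=3,j=2: 3>2, c = 7+1 = 8
k=3,j=3: not 3>3, c = 8+2 = 10
k=4,j=1: 4>1, c = 10+3 = 13
k=4,j=2: 4>2, c = 13+2 = 15
k=4,j=3: 4>3, c = 15+1 = 16
k=4,j=4: not 4>4, c = 16+2 = 18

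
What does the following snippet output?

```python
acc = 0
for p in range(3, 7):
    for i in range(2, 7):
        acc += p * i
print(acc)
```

360

p=3,i=2: acc = 0+6 = 6
p=3,i=3: acc = 6+9 = 15
p=3,i=4: acc = 15+12 = 27
p=3,i=5: acc = 27+15 = 42
p=3,i=6: acc = 42+18 = 60
p=4,i=2: acc = 60+8 = 68
p=4,i=3: acc = 68+12 = 80
p=4,i=4: acc = 80+16 = 96
p=4,i=5: acc = 96+20 = 116
p=4,i=6: acc = 116+24 = 140
p=5,i=2: acc = 140+10 = 150
p=5,i=3: acc = 150+15 = 165
p=5,i=4: acc = 165+20 = 185
p=5,i=5: acc = 185+25 = 210
p=5,i=6: acc = 210+30 = 240
p=6,i=2: acc = 240+12 = 252
p=6,i=3: acc = 252+18 = 270
p=6,i=4: acc = 270+24 = 294
p=6,i=5: acc = 294+30 = 324
p=6,i=6: acc = 324+36 = 360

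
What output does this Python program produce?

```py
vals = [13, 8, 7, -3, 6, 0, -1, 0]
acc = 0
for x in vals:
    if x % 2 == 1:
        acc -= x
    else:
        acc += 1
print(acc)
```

x=13: odd, acc = 0-13 = -13
x=8: not odd, acc = (-13)+1 = -12
x=7: odd, acc = (-12)-7 = -19
x=-3: odd, acc = (-19)-(-3) = -16
x=6: not odd, acc = (-16)+1 = -15
x=0: not odd, acc = (-15)+1 = -14
x=-1: odd, acc = (-14)-(-1) = -13
x=0: not odd, acc = (-13)+1 = -12

-12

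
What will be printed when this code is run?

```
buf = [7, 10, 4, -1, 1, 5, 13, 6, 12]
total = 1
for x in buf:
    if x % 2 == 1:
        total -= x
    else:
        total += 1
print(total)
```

-20

x=7: odd, total = 1-7 = -6
x=10: not odd, total = (-6)+1 = -5
x=4: not odd, total = (-5)+1 = -4
x=-1: odd, total = (-4)-(-1) = -3
x=1: odd, total = (-3)-1 = -4
x=5: odd, total = (-4)-5 = -9
x=13: odd, total = (-9)-13 = -22
x=6: not odd, total = (-22)+1 = -21
x=12: not odd, total = (-21)+1 = -20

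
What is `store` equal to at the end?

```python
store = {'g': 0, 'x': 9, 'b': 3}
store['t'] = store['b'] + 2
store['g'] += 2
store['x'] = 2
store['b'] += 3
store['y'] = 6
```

{'g': 2, 'x': 2, 'b': 6, 't': 5, 'y': 6}

store['t'] = store['b']+2 = 5 → {'g': 0, 'x': 9, 'b': 3, 't': 5}
store['g'] = 0+2 = 2 → {'g': 2, 'x': 9, 'b': 3, 't': 5}
store['x'] = 2 → {'g': 2, 'x': 2, 'b': 3, 't': 5}
store['b'] = 3+3 = 6 → {'g': 2, 'x': 2, 'b': 6, 't': 5}
store['y'] = 6 → {'g': 2, 'x': 2, 'b': 6, 't': 5, 'y': 6}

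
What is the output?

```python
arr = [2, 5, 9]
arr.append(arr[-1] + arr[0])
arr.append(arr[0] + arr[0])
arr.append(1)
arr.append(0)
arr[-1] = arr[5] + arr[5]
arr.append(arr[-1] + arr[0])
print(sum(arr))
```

38

append arr[-1]+arr[0] = 9+2 = 11 → [2, 5, 9, 11]
append arr[0]+arr[0] = 2+2 = 4 → [2, 5, 9, 11, 4]
append 1 → [2, 5, 9, 11, 4, 1]
append 0 → [2, 5, 9, 11, 4, 1, 0]
arr[-1] = arr[5]+arr[5] = 1+1 = 2 → [2, 5, 9, 11, 4, 1, 2]
append arr[-1]+arr[0] = 2+2 = 4 → [2, 5, 9, 11, 4, 1, 2, 4]
sum = 38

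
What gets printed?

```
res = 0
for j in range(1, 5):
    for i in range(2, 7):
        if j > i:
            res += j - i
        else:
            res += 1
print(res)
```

j=1,i=2: not 1>2, res = 0+1 = 1
j=1,i=3: not 1>3, res = 1+1 = 2
j=1,i=4: not 1>4, res = 2+1 = 3
j=1,i=5: not 1>5, res = 3+1 = 4
j=1,i=6: not 1>6, res = 4+1 = 5
j=2,i=2: not 2>2, res = 5+1 = 6
j=2,i=3: not 2>3, res = 6+1 = 7
j=2,i=4: not 2>4, res = 7+1 = 8
j=2,i=5: not 2>5, res = 8+1 = 9
j=2,i=6: not 2>6, res = 9+1 = 10
j=3,i=2: 3>2, res = 10+1 = 11
j=3,i=3: not 3>3, res = 11+1 = 12
j=3,i=4: not 3>4, res = 12+1 = 13
j=3,i=5: not 3>5, res = 13+1 = 14
j=3,i=6: not 3>6, res = 14+1 = 15
j=4,i=2: 4>2, res = 15+2 = 17
j=4,i=3: 4>3, res = 17+1 = 18
j=4,i=4: not 4>4, res = 18+1 = 19
j=4,i=5: not 4>5, res = 19+1 = 20
j=4,i=6: not 4>6, res = 20+1 = 21

21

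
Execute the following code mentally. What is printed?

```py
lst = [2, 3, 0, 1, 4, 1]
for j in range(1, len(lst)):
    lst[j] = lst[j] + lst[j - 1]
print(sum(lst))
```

39

j=1: lst[1] = 3+2 = 5 → [2, 5, 0, 1, 4, 1]
j=2: lst[2] = 0+5 = 5 → [2, 5, 5, 1, 4, 1]
j=3: lst[3] = 1+5 = 6 → [2, 5, 5, 6, 4, 1]
j=4: lst[4] = 4+6 = 10 → [2, 5, 5, 6, 10, 1]
j=5: lst[5] = 1+10 = 11 → [2, 5, 5, 6, 10, 11]
sum = 39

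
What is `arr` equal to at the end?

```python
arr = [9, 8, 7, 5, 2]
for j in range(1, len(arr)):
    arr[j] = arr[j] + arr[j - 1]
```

j=1: arr[1] = 8+9 = 17 → [9, 17, 7, 5, 2]
j=2: arr[2] = 7+17 = 24 → [9, 17, 24, 5, 2]
j=3: arr[3] = 5+24 = 29 → [9, 17, 24, 29, 2]
j=4: arr[4] = 2+29 = 31 → [9, 17, 24, 29, 31]

[9, 17, 24, 29, 31]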